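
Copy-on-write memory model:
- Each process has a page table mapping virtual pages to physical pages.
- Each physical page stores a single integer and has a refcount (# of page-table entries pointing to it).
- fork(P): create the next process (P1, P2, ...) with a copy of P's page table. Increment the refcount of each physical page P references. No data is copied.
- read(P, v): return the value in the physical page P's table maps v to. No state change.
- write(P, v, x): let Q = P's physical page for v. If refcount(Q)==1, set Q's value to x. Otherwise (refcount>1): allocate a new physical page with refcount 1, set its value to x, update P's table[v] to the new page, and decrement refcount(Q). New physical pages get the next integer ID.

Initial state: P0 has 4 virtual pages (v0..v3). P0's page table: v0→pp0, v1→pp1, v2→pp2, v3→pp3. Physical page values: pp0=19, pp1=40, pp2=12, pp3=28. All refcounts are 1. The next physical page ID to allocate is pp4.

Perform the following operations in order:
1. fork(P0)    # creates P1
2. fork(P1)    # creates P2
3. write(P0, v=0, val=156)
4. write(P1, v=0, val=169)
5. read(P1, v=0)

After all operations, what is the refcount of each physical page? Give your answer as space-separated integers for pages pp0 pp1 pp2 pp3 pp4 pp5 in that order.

Answer: 1 3 3 3 1 1

Derivation:
Op 1: fork(P0) -> P1. 4 ppages; refcounts: pp0:2 pp1:2 pp2:2 pp3:2
Op 2: fork(P1) -> P2. 4 ppages; refcounts: pp0:3 pp1:3 pp2:3 pp3:3
Op 3: write(P0, v0, 156). refcount(pp0)=3>1 -> COPY to pp4. 5 ppages; refcounts: pp0:2 pp1:3 pp2:3 pp3:3 pp4:1
Op 4: write(P1, v0, 169). refcount(pp0)=2>1 -> COPY to pp5. 6 ppages; refcounts: pp0:1 pp1:3 pp2:3 pp3:3 pp4:1 pp5:1
Op 5: read(P1, v0) -> 169. No state change.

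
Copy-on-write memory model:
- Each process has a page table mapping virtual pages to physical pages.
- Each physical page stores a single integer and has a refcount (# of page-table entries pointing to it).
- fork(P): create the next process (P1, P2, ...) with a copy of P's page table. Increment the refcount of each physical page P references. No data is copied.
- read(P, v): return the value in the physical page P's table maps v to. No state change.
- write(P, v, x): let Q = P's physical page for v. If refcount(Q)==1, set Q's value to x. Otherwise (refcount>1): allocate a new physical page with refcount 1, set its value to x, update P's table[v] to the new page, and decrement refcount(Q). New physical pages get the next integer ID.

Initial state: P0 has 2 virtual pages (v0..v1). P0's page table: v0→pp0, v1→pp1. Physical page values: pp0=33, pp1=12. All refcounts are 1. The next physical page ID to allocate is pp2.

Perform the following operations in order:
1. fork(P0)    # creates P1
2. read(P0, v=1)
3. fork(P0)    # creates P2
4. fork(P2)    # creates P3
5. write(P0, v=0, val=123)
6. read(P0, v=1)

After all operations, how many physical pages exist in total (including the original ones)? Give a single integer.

Op 1: fork(P0) -> P1. 2 ppages; refcounts: pp0:2 pp1:2
Op 2: read(P0, v1) -> 12. No state change.
Op 3: fork(P0) -> P2. 2 ppages; refcounts: pp0:3 pp1:3
Op 4: fork(P2) -> P3. 2 ppages; refcounts: pp0:4 pp1:4
Op 5: write(P0, v0, 123). refcount(pp0)=4>1 -> COPY to pp2. 3 ppages; refcounts: pp0:3 pp1:4 pp2:1
Op 6: read(P0, v1) -> 12. No state change.

Answer: 3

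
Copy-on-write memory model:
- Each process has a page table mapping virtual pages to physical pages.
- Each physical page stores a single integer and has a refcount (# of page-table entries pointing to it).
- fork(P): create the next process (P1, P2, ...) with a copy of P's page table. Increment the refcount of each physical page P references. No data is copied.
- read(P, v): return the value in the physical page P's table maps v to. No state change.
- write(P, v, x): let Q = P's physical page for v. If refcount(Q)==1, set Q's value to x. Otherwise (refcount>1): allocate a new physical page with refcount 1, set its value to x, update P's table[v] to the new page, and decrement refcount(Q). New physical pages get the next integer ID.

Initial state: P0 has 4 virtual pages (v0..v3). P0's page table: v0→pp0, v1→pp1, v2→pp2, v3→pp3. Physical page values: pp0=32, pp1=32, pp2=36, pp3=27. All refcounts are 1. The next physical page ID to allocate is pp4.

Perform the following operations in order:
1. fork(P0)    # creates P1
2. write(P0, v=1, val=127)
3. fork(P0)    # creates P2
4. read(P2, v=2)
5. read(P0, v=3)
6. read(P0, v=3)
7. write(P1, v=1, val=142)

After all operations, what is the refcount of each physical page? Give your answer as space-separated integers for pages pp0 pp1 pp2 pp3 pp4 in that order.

Answer: 3 1 3 3 2

Derivation:
Op 1: fork(P0) -> P1. 4 ppages; refcounts: pp0:2 pp1:2 pp2:2 pp3:2
Op 2: write(P0, v1, 127). refcount(pp1)=2>1 -> COPY to pp4. 5 ppages; refcounts: pp0:2 pp1:1 pp2:2 pp3:2 pp4:1
Op 3: fork(P0) -> P2. 5 ppages; refcounts: pp0:3 pp1:1 pp2:3 pp3:3 pp4:2
Op 4: read(P2, v2) -> 36. No state change.
Op 5: read(P0, v3) -> 27. No state change.
Op 6: read(P0, v3) -> 27. No state change.
Op 7: write(P1, v1, 142). refcount(pp1)=1 -> write in place. 5 ppages; refcounts: pp0:3 pp1:1 pp2:3 pp3:3 pp4:2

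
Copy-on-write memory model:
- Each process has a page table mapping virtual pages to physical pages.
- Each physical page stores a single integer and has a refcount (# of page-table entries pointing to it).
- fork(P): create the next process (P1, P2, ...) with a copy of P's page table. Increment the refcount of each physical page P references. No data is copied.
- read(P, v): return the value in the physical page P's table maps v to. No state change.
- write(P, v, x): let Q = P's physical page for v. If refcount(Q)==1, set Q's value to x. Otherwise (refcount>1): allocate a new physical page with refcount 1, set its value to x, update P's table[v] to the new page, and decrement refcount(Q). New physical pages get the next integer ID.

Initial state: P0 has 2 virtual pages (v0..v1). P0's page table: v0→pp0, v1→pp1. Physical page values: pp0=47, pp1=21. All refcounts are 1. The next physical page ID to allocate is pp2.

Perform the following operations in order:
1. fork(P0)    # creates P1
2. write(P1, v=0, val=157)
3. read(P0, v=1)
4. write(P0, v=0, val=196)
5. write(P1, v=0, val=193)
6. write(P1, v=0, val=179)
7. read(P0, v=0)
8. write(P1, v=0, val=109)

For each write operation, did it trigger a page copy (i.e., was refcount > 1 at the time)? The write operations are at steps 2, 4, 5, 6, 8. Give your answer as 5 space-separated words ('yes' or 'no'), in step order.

Op 1: fork(P0) -> P1. 2 ppages; refcounts: pp0:2 pp1:2
Op 2: write(P1, v0, 157). refcount(pp0)=2>1 -> COPY to pp2. 3 ppages; refcounts: pp0:1 pp1:2 pp2:1
Op 3: read(P0, v1) -> 21. No state change.
Op 4: write(P0, v0, 196). refcount(pp0)=1 -> write in place. 3 ppages; refcounts: pp0:1 pp1:2 pp2:1
Op 5: write(P1, v0, 193). refcount(pp2)=1 -> write in place. 3 ppages; refcounts: pp0:1 pp1:2 pp2:1
Op 6: write(P1, v0, 179). refcount(pp2)=1 -> write in place. 3 ppages; refcounts: pp0:1 pp1:2 pp2:1
Op 7: read(P0, v0) -> 196. No state change.
Op 8: write(P1, v0, 109). refcount(pp2)=1 -> write in place. 3 ppages; refcounts: pp0:1 pp1:2 pp2:1

yes no no no no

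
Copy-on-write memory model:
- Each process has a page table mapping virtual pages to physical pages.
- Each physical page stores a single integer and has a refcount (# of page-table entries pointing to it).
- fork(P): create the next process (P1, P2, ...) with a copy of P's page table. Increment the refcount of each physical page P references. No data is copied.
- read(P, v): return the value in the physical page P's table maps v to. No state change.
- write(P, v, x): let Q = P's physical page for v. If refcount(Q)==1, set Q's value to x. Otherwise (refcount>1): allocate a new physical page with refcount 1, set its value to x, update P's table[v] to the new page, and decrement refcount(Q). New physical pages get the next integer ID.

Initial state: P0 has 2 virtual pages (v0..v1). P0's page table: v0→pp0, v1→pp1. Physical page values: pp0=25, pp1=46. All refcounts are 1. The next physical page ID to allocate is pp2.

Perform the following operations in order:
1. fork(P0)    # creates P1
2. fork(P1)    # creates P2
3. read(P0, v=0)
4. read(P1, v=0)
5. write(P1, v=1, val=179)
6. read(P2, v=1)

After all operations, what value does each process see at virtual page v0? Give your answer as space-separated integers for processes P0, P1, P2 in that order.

Answer: 25 25 25

Derivation:
Op 1: fork(P0) -> P1. 2 ppages; refcounts: pp0:2 pp1:2
Op 2: fork(P1) -> P2. 2 ppages; refcounts: pp0:3 pp1:3
Op 3: read(P0, v0) -> 25. No state change.
Op 4: read(P1, v0) -> 25. No state change.
Op 5: write(P1, v1, 179). refcount(pp1)=3>1 -> COPY to pp2. 3 ppages; refcounts: pp0:3 pp1:2 pp2:1
Op 6: read(P2, v1) -> 46. No state change.
P0: v0 -> pp0 = 25
P1: v0 -> pp0 = 25
P2: v0 -> pp0 = 25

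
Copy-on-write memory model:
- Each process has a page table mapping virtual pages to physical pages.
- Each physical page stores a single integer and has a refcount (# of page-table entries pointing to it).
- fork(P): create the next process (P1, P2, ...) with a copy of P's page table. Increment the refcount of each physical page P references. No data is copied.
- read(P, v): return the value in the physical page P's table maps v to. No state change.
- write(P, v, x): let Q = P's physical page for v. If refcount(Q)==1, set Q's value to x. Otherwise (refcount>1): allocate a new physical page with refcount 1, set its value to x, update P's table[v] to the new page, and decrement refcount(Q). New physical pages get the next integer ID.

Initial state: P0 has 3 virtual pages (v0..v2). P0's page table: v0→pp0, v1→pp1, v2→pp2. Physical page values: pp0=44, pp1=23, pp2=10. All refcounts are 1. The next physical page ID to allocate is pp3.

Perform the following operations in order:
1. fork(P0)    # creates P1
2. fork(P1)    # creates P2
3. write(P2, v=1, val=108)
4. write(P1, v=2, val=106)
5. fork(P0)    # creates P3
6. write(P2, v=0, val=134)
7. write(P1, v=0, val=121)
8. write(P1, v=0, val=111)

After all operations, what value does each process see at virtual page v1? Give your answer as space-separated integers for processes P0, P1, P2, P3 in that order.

Op 1: fork(P0) -> P1. 3 ppages; refcounts: pp0:2 pp1:2 pp2:2
Op 2: fork(P1) -> P2. 3 ppages; refcounts: pp0:3 pp1:3 pp2:3
Op 3: write(P2, v1, 108). refcount(pp1)=3>1 -> COPY to pp3. 4 ppages; refcounts: pp0:3 pp1:2 pp2:3 pp3:1
Op 4: write(P1, v2, 106). refcount(pp2)=3>1 -> COPY to pp4. 5 ppages; refcounts: pp0:3 pp1:2 pp2:2 pp3:1 pp4:1
Op 5: fork(P0) -> P3. 5 ppages; refcounts: pp0:4 pp1:3 pp2:3 pp3:1 pp4:1
Op 6: write(P2, v0, 134). refcount(pp0)=4>1 -> COPY to pp5. 6 ppages; refcounts: pp0:3 pp1:3 pp2:3 pp3:1 pp4:1 pp5:1
Op 7: write(P1, v0, 121). refcount(pp0)=3>1 -> COPY to pp6. 7 ppages; refcounts: pp0:2 pp1:3 pp2:3 pp3:1 pp4:1 pp5:1 pp6:1
Op 8: write(P1, v0, 111). refcount(pp6)=1 -> write in place. 7 ppages; refcounts: pp0:2 pp1:3 pp2:3 pp3:1 pp4:1 pp5:1 pp6:1
P0: v1 -> pp1 = 23
P1: v1 -> pp1 = 23
P2: v1 -> pp3 = 108
P3: v1 -> pp1 = 23

Answer: 23 23 108 23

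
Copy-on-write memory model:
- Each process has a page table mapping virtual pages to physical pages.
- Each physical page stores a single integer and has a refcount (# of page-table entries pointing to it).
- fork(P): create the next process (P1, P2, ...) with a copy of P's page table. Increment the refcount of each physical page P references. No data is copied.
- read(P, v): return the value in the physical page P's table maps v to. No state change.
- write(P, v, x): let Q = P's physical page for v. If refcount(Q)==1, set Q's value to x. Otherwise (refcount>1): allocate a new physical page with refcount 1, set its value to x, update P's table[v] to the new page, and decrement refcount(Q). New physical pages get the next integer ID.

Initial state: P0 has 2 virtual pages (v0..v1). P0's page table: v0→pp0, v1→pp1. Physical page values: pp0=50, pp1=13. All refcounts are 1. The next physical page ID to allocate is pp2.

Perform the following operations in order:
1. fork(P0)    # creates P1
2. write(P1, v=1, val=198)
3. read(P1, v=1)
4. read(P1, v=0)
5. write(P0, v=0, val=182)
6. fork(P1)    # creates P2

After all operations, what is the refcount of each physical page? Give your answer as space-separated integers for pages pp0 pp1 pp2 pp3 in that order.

Answer: 2 1 2 1

Derivation:
Op 1: fork(P0) -> P1. 2 ppages; refcounts: pp0:2 pp1:2
Op 2: write(P1, v1, 198). refcount(pp1)=2>1 -> COPY to pp2. 3 ppages; refcounts: pp0:2 pp1:1 pp2:1
Op 3: read(P1, v1) -> 198. No state change.
Op 4: read(P1, v0) -> 50. No state change.
Op 5: write(P0, v0, 182). refcount(pp0)=2>1 -> COPY to pp3. 4 ppages; refcounts: pp0:1 pp1:1 pp2:1 pp3:1
Op 6: fork(P1) -> P2. 4 ppages; refcounts: pp0:2 pp1:1 pp2:2 pp3:1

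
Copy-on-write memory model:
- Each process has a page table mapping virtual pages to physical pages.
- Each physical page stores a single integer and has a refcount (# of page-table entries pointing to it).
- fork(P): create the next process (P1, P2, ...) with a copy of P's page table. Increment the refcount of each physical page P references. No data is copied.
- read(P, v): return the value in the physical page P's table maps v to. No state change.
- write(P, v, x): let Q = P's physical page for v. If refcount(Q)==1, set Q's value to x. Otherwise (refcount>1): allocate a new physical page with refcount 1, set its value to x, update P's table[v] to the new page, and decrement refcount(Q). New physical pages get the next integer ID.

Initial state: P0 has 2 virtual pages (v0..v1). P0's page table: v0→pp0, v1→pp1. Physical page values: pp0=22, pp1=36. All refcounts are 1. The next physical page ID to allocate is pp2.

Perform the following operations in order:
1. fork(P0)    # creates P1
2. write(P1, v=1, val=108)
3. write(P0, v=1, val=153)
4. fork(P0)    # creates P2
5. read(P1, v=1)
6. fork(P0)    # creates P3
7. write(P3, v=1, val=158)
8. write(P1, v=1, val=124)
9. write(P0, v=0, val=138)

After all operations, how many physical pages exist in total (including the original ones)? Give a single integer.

Answer: 5

Derivation:
Op 1: fork(P0) -> P1. 2 ppages; refcounts: pp0:2 pp1:2
Op 2: write(P1, v1, 108). refcount(pp1)=2>1 -> COPY to pp2. 3 ppages; refcounts: pp0:2 pp1:1 pp2:1
Op 3: write(P0, v1, 153). refcount(pp1)=1 -> write in place. 3 ppages; refcounts: pp0:2 pp1:1 pp2:1
Op 4: fork(P0) -> P2. 3 ppages; refcounts: pp0:3 pp1:2 pp2:1
Op 5: read(P1, v1) -> 108. No state change.
Op 6: fork(P0) -> P3. 3 ppages; refcounts: pp0:4 pp1:3 pp2:1
Op 7: write(P3, v1, 158). refcount(pp1)=3>1 -> COPY to pp3. 4 ppages; refcounts: pp0:4 pp1:2 pp2:1 pp3:1
Op 8: write(P1, v1, 124). refcount(pp2)=1 -> write in place. 4 ppages; refcounts: pp0:4 pp1:2 pp2:1 pp3:1
Op 9: write(P0, v0, 138). refcount(pp0)=4>1 -> COPY to pp4. 5 ppages; refcounts: pp0:3 pp1:2 pp2:1 pp3:1 pp4:1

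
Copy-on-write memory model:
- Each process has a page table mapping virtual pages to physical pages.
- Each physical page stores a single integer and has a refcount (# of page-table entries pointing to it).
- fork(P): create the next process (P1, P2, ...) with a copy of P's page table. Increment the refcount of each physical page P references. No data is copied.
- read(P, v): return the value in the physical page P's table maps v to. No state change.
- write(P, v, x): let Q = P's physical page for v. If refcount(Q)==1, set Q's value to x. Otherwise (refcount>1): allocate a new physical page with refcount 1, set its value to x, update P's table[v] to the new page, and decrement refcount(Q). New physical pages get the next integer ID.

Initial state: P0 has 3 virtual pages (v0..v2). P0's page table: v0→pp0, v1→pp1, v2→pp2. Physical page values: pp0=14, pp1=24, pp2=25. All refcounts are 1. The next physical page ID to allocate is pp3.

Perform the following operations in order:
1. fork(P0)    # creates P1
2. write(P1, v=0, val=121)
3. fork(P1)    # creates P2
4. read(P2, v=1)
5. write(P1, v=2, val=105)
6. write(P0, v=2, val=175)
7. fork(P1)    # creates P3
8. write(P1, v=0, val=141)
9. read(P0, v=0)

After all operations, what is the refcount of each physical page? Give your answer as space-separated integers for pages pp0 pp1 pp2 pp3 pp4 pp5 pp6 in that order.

Answer: 1 4 1 2 2 1 1

Derivation:
Op 1: fork(P0) -> P1. 3 ppages; refcounts: pp0:2 pp1:2 pp2:2
Op 2: write(P1, v0, 121). refcount(pp0)=2>1 -> COPY to pp3. 4 ppages; refcounts: pp0:1 pp1:2 pp2:2 pp3:1
Op 3: fork(P1) -> P2. 4 ppages; refcounts: pp0:1 pp1:3 pp2:3 pp3:2
Op 4: read(P2, v1) -> 24. No state change.
Op 5: write(P1, v2, 105). refcount(pp2)=3>1 -> COPY to pp4. 5 ppages; refcounts: pp0:1 pp1:3 pp2:2 pp3:2 pp4:1
Op 6: write(P0, v2, 175). refcount(pp2)=2>1 -> COPY to pp5. 6 ppages; refcounts: pp0:1 pp1:3 pp2:1 pp3:2 pp4:1 pp5:1
Op 7: fork(P1) -> P3. 6 ppages; refcounts: pp0:1 pp1:4 pp2:1 pp3:3 pp4:2 pp5:1
Op 8: write(P1, v0, 141). refcount(pp3)=3>1 -> COPY to pp6. 7 ppages; refcounts: pp0:1 pp1:4 pp2:1 pp3:2 pp4:2 pp5:1 pp6:1
Op 9: read(P0, v0) -> 14. No state change.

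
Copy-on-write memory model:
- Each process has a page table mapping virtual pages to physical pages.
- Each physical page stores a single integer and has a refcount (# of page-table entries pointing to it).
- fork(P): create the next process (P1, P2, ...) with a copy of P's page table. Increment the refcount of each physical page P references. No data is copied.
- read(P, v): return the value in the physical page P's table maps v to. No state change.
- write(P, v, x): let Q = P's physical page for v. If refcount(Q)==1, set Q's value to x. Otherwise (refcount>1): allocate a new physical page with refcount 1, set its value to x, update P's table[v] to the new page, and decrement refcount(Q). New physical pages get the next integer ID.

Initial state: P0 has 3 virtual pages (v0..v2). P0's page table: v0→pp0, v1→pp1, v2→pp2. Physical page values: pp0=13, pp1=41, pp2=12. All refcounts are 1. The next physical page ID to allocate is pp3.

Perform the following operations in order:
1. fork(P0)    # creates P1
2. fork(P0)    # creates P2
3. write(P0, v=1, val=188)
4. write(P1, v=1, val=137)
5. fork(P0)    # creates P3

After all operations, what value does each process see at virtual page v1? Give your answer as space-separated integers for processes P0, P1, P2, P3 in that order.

Op 1: fork(P0) -> P1. 3 ppages; refcounts: pp0:2 pp1:2 pp2:2
Op 2: fork(P0) -> P2. 3 ppages; refcounts: pp0:3 pp1:3 pp2:3
Op 3: write(P0, v1, 188). refcount(pp1)=3>1 -> COPY to pp3. 4 ppages; refcounts: pp0:3 pp1:2 pp2:3 pp3:1
Op 4: write(P1, v1, 137). refcount(pp1)=2>1 -> COPY to pp4. 5 ppages; refcounts: pp0:3 pp1:1 pp2:3 pp3:1 pp4:1
Op 5: fork(P0) -> P3. 5 ppages; refcounts: pp0:4 pp1:1 pp2:4 pp3:2 pp4:1
P0: v1 -> pp3 = 188
P1: v1 -> pp4 = 137
P2: v1 -> pp1 = 41
P3: v1 -> pp3 = 188

Answer: 188 137 41 188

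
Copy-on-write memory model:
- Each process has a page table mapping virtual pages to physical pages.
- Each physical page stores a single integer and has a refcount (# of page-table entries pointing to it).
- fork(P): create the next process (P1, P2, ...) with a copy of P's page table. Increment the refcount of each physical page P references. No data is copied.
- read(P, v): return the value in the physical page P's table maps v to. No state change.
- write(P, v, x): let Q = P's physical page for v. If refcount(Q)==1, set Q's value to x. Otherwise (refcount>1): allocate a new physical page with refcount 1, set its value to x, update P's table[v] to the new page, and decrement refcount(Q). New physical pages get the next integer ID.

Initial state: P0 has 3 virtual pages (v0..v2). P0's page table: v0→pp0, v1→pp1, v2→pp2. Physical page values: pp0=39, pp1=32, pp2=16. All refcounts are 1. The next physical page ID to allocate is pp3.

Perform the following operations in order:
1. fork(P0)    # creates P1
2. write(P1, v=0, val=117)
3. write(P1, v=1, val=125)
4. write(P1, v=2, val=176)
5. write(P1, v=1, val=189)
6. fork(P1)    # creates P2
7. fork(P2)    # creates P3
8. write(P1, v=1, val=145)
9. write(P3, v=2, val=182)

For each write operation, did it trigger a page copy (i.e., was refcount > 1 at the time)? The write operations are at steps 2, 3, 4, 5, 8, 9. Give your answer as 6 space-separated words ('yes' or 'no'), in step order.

Op 1: fork(P0) -> P1. 3 ppages; refcounts: pp0:2 pp1:2 pp2:2
Op 2: write(P1, v0, 117). refcount(pp0)=2>1 -> COPY to pp3. 4 ppages; refcounts: pp0:1 pp1:2 pp2:2 pp3:1
Op 3: write(P1, v1, 125). refcount(pp1)=2>1 -> COPY to pp4. 5 ppages; refcounts: pp0:1 pp1:1 pp2:2 pp3:1 pp4:1
Op 4: write(P1, v2, 176). refcount(pp2)=2>1 -> COPY to pp5. 6 ppages; refcounts: pp0:1 pp1:1 pp2:1 pp3:1 pp4:1 pp5:1
Op 5: write(P1, v1, 189). refcount(pp4)=1 -> write in place. 6 ppages; refcounts: pp0:1 pp1:1 pp2:1 pp3:1 pp4:1 pp5:1
Op 6: fork(P1) -> P2. 6 ppages; refcounts: pp0:1 pp1:1 pp2:1 pp3:2 pp4:2 pp5:2
Op 7: fork(P2) -> P3. 6 ppages; refcounts: pp0:1 pp1:1 pp2:1 pp3:3 pp4:3 pp5:3
Op 8: write(P1, v1, 145). refcount(pp4)=3>1 -> COPY to pp6. 7 ppages; refcounts: pp0:1 pp1:1 pp2:1 pp3:3 pp4:2 pp5:3 pp6:1
Op 9: write(P3, v2, 182). refcount(pp5)=3>1 -> COPY to pp7. 8 ppages; refcounts: pp0:1 pp1:1 pp2:1 pp3:3 pp4:2 pp5:2 pp6:1 pp7:1

yes yes yes no yes yes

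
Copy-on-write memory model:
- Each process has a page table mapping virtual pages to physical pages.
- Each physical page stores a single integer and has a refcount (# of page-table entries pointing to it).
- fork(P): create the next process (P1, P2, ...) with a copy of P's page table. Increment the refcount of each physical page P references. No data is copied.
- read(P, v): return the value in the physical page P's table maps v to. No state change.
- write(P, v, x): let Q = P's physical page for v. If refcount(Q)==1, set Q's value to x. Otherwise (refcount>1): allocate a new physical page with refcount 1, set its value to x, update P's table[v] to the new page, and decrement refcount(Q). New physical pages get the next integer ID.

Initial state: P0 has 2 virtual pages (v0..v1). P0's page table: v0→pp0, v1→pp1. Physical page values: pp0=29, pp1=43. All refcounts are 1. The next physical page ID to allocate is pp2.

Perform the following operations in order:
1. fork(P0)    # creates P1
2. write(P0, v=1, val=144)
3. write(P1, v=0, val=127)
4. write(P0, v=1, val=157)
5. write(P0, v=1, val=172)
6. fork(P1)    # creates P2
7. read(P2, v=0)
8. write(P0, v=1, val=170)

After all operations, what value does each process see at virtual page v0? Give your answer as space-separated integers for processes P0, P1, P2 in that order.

Op 1: fork(P0) -> P1. 2 ppages; refcounts: pp0:2 pp1:2
Op 2: write(P0, v1, 144). refcount(pp1)=2>1 -> COPY to pp2. 3 ppages; refcounts: pp0:2 pp1:1 pp2:1
Op 3: write(P1, v0, 127). refcount(pp0)=2>1 -> COPY to pp3. 4 ppages; refcounts: pp0:1 pp1:1 pp2:1 pp3:1
Op 4: write(P0, v1, 157). refcount(pp2)=1 -> write in place. 4 ppages; refcounts: pp0:1 pp1:1 pp2:1 pp3:1
Op 5: write(P0, v1, 172). refcount(pp2)=1 -> write in place. 4 ppages; refcounts: pp0:1 pp1:1 pp2:1 pp3:1
Op 6: fork(P1) -> P2. 4 ppages; refcounts: pp0:1 pp1:2 pp2:1 pp3:2
Op 7: read(P2, v0) -> 127. No state change.
Op 8: write(P0, v1, 170). refcount(pp2)=1 -> write in place. 4 ppages; refcounts: pp0:1 pp1:2 pp2:1 pp3:2
P0: v0 -> pp0 = 29
P1: v0 -> pp3 = 127
P2: v0 -> pp3 = 127

Answer: 29 127 127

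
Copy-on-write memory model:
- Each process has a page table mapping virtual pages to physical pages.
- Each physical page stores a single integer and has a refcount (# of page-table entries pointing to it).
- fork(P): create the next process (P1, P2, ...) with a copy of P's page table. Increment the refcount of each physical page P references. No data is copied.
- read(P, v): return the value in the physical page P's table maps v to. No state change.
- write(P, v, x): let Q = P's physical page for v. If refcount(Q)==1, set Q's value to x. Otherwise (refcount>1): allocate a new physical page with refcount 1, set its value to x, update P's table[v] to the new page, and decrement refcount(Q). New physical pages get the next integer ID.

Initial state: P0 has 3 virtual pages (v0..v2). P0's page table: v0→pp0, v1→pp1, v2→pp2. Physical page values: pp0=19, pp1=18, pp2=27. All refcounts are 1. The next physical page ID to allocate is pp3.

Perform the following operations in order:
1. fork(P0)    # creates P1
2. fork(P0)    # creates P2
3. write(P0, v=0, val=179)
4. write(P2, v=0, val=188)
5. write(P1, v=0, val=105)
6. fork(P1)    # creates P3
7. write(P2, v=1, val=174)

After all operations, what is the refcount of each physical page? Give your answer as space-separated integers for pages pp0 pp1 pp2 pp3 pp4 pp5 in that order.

Op 1: fork(P0) -> P1. 3 ppages; refcounts: pp0:2 pp1:2 pp2:2
Op 2: fork(P0) -> P2. 3 ppages; refcounts: pp0:3 pp1:3 pp2:3
Op 3: write(P0, v0, 179). refcount(pp0)=3>1 -> COPY to pp3. 4 ppages; refcounts: pp0:2 pp1:3 pp2:3 pp3:1
Op 4: write(P2, v0, 188). refcount(pp0)=2>1 -> COPY to pp4. 5 ppages; refcounts: pp0:1 pp1:3 pp2:3 pp3:1 pp4:1
Op 5: write(P1, v0, 105). refcount(pp0)=1 -> write in place. 5 ppages; refcounts: pp0:1 pp1:3 pp2:3 pp3:1 pp4:1
Op 6: fork(P1) -> P3. 5 ppages; refcounts: pp0:2 pp1:4 pp2:4 pp3:1 pp4:1
Op 7: write(P2, v1, 174). refcount(pp1)=4>1 -> COPY to pp5. 6 ppages; refcounts: pp0:2 pp1:3 pp2:4 pp3:1 pp4:1 pp5:1

Answer: 2 3 4 1 1 1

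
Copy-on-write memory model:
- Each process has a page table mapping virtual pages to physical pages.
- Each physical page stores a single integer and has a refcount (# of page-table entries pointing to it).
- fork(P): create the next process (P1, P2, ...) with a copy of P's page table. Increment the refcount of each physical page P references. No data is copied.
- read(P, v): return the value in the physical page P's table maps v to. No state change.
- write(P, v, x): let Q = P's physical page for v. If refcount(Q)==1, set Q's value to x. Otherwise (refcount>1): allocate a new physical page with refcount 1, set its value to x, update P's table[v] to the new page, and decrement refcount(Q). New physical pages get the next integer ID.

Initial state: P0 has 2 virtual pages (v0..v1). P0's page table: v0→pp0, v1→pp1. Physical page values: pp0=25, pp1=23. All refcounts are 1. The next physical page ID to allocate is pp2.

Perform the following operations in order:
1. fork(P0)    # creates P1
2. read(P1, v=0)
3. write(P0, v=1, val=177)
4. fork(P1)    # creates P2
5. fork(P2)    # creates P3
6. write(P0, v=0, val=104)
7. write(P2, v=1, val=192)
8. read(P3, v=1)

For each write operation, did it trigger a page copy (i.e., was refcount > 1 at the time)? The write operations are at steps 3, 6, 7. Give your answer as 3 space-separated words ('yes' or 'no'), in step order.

Op 1: fork(P0) -> P1. 2 ppages; refcounts: pp0:2 pp1:2
Op 2: read(P1, v0) -> 25. No state change.
Op 3: write(P0, v1, 177). refcount(pp1)=2>1 -> COPY to pp2. 3 ppages; refcounts: pp0:2 pp1:1 pp2:1
Op 4: fork(P1) -> P2. 3 ppages; refcounts: pp0:3 pp1:2 pp2:1
Op 5: fork(P2) -> P3. 3 ppages; refcounts: pp0:4 pp1:3 pp2:1
Op 6: write(P0, v0, 104). refcount(pp0)=4>1 -> COPY to pp3. 4 ppages; refcounts: pp0:3 pp1:3 pp2:1 pp3:1
Op 7: write(P2, v1, 192). refcount(pp1)=3>1 -> COPY to pp4. 5 ppages; refcounts: pp0:3 pp1:2 pp2:1 pp3:1 pp4:1
Op 8: read(P3, v1) -> 23. No state change.

yes yes yes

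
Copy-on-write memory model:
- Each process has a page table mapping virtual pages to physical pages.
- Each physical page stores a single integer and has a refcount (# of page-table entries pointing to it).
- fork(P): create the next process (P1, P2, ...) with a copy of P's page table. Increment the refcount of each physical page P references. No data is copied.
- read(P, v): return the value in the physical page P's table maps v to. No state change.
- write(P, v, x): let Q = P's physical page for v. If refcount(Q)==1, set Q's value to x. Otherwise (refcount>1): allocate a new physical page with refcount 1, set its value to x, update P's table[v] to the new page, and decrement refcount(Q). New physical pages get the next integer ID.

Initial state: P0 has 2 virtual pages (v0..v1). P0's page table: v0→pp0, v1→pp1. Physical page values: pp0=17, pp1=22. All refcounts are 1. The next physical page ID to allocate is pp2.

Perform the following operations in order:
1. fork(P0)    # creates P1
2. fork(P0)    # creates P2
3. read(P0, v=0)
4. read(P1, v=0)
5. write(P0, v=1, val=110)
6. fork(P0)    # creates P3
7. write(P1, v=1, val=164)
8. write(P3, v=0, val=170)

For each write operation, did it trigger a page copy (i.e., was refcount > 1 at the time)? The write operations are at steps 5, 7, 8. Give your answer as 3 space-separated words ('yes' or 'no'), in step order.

Op 1: fork(P0) -> P1. 2 ppages; refcounts: pp0:2 pp1:2
Op 2: fork(P0) -> P2. 2 ppages; refcounts: pp0:3 pp1:3
Op 3: read(P0, v0) -> 17. No state change.
Op 4: read(P1, v0) -> 17. No state change.
Op 5: write(P0, v1, 110). refcount(pp1)=3>1 -> COPY to pp2. 3 ppages; refcounts: pp0:3 pp1:2 pp2:1
Op 6: fork(P0) -> P3. 3 ppages; refcounts: pp0:4 pp1:2 pp2:2
Op 7: write(P1, v1, 164). refcount(pp1)=2>1 -> COPY to pp3. 4 ppages; refcounts: pp0:4 pp1:1 pp2:2 pp3:1
Op 8: write(P3, v0, 170). refcount(pp0)=4>1 -> COPY to pp4. 5 ppages; refcounts: pp0:3 pp1:1 pp2:2 pp3:1 pp4:1

yes yes yes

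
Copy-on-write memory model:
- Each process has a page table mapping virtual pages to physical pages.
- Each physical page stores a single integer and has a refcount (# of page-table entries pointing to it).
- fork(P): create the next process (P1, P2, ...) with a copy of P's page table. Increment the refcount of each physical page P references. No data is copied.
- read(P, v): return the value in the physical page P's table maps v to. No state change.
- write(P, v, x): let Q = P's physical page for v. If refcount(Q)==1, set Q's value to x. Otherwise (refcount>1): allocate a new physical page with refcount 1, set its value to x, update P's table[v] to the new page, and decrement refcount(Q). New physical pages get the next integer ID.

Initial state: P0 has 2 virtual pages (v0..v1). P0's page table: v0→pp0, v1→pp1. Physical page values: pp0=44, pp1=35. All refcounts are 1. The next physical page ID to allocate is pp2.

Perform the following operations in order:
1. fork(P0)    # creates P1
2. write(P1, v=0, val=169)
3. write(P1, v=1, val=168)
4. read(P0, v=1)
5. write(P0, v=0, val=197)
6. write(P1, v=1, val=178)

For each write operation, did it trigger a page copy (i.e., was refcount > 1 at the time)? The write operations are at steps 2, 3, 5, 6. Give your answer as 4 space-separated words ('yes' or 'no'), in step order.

Op 1: fork(P0) -> P1. 2 ppages; refcounts: pp0:2 pp1:2
Op 2: write(P1, v0, 169). refcount(pp0)=2>1 -> COPY to pp2. 3 ppages; refcounts: pp0:1 pp1:2 pp2:1
Op 3: write(P1, v1, 168). refcount(pp1)=2>1 -> COPY to pp3. 4 ppages; refcounts: pp0:1 pp1:1 pp2:1 pp3:1
Op 4: read(P0, v1) -> 35. No state change.
Op 5: write(P0, v0, 197). refcount(pp0)=1 -> write in place. 4 ppages; refcounts: pp0:1 pp1:1 pp2:1 pp3:1
Op 6: write(P1, v1, 178). refcount(pp3)=1 -> write in place. 4 ppages; refcounts: pp0:1 pp1:1 pp2:1 pp3:1

yes yes no no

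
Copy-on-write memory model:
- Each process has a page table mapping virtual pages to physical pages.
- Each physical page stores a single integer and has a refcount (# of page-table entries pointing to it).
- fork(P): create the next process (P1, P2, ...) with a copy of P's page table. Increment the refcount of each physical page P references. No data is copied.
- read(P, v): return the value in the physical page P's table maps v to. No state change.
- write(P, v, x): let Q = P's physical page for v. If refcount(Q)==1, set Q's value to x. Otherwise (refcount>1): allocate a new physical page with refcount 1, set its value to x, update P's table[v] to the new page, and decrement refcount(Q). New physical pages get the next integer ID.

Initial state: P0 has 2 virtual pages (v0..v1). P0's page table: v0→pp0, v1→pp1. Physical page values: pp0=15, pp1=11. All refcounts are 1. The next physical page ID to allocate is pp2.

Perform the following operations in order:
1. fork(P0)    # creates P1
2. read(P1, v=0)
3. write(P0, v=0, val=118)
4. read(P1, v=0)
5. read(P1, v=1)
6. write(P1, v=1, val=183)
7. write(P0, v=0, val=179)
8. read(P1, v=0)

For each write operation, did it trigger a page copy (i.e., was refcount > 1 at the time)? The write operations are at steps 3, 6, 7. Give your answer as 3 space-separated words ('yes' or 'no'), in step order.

Op 1: fork(P0) -> P1. 2 ppages; refcounts: pp0:2 pp1:2
Op 2: read(P1, v0) -> 15. No state change.
Op 3: write(P0, v0, 118). refcount(pp0)=2>1 -> COPY to pp2. 3 ppages; refcounts: pp0:1 pp1:2 pp2:1
Op 4: read(P1, v0) -> 15. No state change.
Op 5: read(P1, v1) -> 11. No state change.
Op 6: write(P1, v1, 183). refcount(pp1)=2>1 -> COPY to pp3. 4 ppages; refcounts: pp0:1 pp1:1 pp2:1 pp3:1
Op 7: write(P0, v0, 179). refcount(pp2)=1 -> write in place. 4 ppages; refcounts: pp0:1 pp1:1 pp2:1 pp3:1
Op 8: read(P1, v0) -> 15. No state change.

yes yes no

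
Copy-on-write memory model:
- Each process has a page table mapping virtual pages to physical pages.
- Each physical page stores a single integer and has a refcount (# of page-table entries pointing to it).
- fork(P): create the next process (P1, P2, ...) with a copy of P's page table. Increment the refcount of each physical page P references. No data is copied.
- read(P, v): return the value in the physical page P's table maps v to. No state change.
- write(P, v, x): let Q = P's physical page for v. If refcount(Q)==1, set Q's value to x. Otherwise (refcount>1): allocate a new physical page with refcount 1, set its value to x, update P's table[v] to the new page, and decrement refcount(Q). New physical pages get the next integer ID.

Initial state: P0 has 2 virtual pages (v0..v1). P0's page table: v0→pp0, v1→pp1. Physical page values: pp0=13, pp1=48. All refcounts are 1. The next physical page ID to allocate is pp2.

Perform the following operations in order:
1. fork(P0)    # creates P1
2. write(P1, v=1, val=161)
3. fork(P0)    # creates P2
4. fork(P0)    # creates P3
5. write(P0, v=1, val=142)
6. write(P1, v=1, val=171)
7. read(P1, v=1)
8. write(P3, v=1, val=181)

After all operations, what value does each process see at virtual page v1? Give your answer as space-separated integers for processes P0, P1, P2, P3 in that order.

Answer: 142 171 48 181

Derivation:
Op 1: fork(P0) -> P1. 2 ppages; refcounts: pp0:2 pp1:2
Op 2: write(P1, v1, 161). refcount(pp1)=2>1 -> COPY to pp2. 3 ppages; refcounts: pp0:2 pp1:1 pp2:1
Op 3: fork(P0) -> P2. 3 ppages; refcounts: pp0:3 pp1:2 pp2:1
Op 4: fork(P0) -> P3. 3 ppages; refcounts: pp0:4 pp1:3 pp2:1
Op 5: write(P0, v1, 142). refcount(pp1)=3>1 -> COPY to pp3. 4 ppages; refcounts: pp0:4 pp1:2 pp2:1 pp3:1
Op 6: write(P1, v1, 171). refcount(pp2)=1 -> write in place. 4 ppages; refcounts: pp0:4 pp1:2 pp2:1 pp3:1
Op 7: read(P1, v1) -> 171. No state change.
Op 8: write(P3, v1, 181). refcount(pp1)=2>1 -> COPY to pp4. 5 ppages; refcounts: pp0:4 pp1:1 pp2:1 pp3:1 pp4:1
P0: v1 -> pp3 = 142
P1: v1 -> pp2 = 171
P2: v1 -> pp1 = 48
P3: v1 -> pp4 = 181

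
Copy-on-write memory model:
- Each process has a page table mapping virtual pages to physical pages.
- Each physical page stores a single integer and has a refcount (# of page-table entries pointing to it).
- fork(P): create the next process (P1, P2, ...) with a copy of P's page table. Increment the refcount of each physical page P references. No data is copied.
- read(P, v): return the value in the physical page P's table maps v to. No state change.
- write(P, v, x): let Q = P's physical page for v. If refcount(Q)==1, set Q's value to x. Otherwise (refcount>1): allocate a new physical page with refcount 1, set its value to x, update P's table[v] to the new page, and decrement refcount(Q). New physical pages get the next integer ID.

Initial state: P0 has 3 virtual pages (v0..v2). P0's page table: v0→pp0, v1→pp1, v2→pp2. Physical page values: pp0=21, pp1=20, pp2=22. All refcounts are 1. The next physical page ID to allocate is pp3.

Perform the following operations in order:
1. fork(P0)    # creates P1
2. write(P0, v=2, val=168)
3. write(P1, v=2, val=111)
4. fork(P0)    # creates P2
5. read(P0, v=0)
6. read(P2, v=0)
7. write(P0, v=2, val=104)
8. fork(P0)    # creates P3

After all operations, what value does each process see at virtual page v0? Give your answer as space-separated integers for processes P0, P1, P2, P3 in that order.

Answer: 21 21 21 21

Derivation:
Op 1: fork(P0) -> P1. 3 ppages; refcounts: pp0:2 pp1:2 pp2:2
Op 2: write(P0, v2, 168). refcount(pp2)=2>1 -> COPY to pp3. 4 ppages; refcounts: pp0:2 pp1:2 pp2:1 pp3:1
Op 3: write(P1, v2, 111). refcount(pp2)=1 -> write in place. 4 ppages; refcounts: pp0:2 pp1:2 pp2:1 pp3:1
Op 4: fork(P0) -> P2. 4 ppages; refcounts: pp0:3 pp1:3 pp2:1 pp3:2
Op 5: read(P0, v0) -> 21. No state change.
Op 6: read(P2, v0) -> 21. No state change.
Op 7: write(P0, v2, 104). refcount(pp3)=2>1 -> COPY to pp4. 5 ppages; refcounts: pp0:3 pp1:3 pp2:1 pp3:1 pp4:1
Op 8: fork(P0) -> P3. 5 ppages; refcounts: pp0:4 pp1:4 pp2:1 pp3:1 pp4:2
P0: v0 -> pp0 = 21
P1: v0 -> pp0 = 21
P2: v0 -> pp0 = 21
P3: v0 -> pp0 = 21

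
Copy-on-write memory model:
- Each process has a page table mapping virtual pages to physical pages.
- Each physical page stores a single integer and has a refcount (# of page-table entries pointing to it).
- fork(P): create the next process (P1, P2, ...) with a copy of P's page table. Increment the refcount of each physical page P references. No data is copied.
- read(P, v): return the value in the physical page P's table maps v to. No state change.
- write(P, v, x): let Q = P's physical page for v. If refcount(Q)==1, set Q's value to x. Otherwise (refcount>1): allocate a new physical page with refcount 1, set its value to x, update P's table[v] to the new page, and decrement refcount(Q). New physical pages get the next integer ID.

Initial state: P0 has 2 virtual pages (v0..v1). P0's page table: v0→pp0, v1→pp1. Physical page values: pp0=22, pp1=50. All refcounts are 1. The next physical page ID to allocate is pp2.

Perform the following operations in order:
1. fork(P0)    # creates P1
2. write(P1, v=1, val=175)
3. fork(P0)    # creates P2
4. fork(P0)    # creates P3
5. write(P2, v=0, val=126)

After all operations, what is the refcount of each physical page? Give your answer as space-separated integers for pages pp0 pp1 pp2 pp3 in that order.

Answer: 3 3 1 1

Derivation:
Op 1: fork(P0) -> P1. 2 ppages; refcounts: pp0:2 pp1:2
Op 2: write(P1, v1, 175). refcount(pp1)=2>1 -> COPY to pp2. 3 ppages; refcounts: pp0:2 pp1:1 pp2:1
Op 3: fork(P0) -> P2. 3 ppages; refcounts: pp0:3 pp1:2 pp2:1
Op 4: fork(P0) -> P3. 3 ppages; refcounts: pp0:4 pp1:3 pp2:1
Op 5: write(P2, v0, 126). refcount(pp0)=4>1 -> COPY to pp3. 4 ppages; refcounts: pp0:3 pp1:3 pp2:1 pp3:1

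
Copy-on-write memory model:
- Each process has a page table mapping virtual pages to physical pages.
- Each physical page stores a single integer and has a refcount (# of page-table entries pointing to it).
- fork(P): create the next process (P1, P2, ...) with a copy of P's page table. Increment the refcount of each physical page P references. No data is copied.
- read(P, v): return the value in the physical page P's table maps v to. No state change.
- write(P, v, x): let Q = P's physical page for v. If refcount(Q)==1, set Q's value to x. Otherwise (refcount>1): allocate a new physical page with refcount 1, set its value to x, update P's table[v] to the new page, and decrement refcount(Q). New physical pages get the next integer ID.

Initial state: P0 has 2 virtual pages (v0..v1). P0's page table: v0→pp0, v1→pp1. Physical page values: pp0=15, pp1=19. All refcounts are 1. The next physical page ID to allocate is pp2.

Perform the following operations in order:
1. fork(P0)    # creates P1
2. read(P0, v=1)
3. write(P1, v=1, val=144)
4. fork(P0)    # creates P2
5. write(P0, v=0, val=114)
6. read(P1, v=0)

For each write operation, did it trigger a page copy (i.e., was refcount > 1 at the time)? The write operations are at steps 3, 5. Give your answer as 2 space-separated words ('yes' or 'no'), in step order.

Op 1: fork(P0) -> P1. 2 ppages; refcounts: pp0:2 pp1:2
Op 2: read(P0, v1) -> 19. No state change.
Op 3: write(P1, v1, 144). refcount(pp1)=2>1 -> COPY to pp2. 3 ppages; refcounts: pp0:2 pp1:1 pp2:1
Op 4: fork(P0) -> P2. 3 ppages; refcounts: pp0:3 pp1:2 pp2:1
Op 5: write(P0, v0, 114). refcount(pp0)=3>1 -> COPY to pp3. 4 ppages; refcounts: pp0:2 pp1:2 pp2:1 pp3:1
Op 6: read(P1, v0) -> 15. No state change.

yes yes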